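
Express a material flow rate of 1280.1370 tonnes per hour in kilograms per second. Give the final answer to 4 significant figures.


m_dot = 1280.1370 * 1000 / 3600
m_dot = 355.6 kg/s


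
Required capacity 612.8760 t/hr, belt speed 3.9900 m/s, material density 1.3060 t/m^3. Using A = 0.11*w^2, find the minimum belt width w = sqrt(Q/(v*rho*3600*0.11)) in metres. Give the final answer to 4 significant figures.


A_req = 612.8760 / (3.9900 * 1.3060 * 3600) = 0.0326704 m^2
w = sqrt(0.0326704 / 0.11)
w = 0.5450 m


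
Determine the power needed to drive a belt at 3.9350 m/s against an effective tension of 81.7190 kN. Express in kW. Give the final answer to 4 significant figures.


P = Te * v = 81.7190 * 3.9350
P = 321.6 kW


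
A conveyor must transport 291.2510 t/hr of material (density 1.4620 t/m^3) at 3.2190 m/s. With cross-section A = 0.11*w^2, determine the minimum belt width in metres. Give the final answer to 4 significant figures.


A_req = 291.2510 / (3.2190 * 1.4620 * 3600) = 0.0171908 m^2
w = sqrt(0.0171908 / 0.11)
w = 0.3953 m


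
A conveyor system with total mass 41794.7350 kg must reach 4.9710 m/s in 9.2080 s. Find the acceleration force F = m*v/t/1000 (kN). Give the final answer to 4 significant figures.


F = 41794.7350 * 4.9710 / 9.2080 / 1000
F = 22.56 kN


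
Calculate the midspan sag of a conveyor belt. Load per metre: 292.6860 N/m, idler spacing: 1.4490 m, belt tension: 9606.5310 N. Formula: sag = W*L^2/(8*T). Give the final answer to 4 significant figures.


sag = 292.6860 * 1.4490^2 / (8 * 9606.5310)
sag = 0.007996 m


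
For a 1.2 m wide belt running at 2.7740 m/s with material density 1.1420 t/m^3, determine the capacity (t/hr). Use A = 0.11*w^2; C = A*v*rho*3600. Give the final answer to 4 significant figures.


A = 0.11 * 1.2^2 = 0.1584 m^2
C = 0.1584 * 2.7740 * 1.1420 * 3600
C = 1806 t/hr


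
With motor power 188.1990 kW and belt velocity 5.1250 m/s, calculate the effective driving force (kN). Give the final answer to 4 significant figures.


Te = P / v = 188.1990 / 5.1250
Te = 36.72 kN


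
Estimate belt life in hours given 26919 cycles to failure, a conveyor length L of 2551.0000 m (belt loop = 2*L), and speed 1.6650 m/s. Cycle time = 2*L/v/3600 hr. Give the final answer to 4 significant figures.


cycle_time = 2 * 2551.0000 / 1.6650 / 3600 = 0.851185 hr
life = 26919 * 0.851185 = 22910 hours


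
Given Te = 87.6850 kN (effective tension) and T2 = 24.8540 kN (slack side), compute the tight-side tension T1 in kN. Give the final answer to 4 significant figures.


T1 = Te + T2 = 87.6850 + 24.8540
T1 = 112.5 kN


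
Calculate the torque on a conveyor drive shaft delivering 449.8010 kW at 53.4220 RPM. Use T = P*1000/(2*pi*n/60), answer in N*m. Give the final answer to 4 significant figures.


omega = 2*pi*53.4220/60 = 5.59434 rad/s
T = 449.8010*1000 / 5.59434
T = 80400 N*m


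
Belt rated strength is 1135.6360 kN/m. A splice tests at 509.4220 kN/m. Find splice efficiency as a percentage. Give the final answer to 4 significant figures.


Eff = 509.4220 / 1135.6360 * 100
Eff = 44.86 %


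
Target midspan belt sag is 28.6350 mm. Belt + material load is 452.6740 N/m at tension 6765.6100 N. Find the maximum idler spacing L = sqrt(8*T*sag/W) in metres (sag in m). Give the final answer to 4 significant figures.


sag = 28.6350/1000 = 0.028635 m
L = sqrt(8 * 6765.6100 * 0.028635 / 452.6740)
L = 1.850 m


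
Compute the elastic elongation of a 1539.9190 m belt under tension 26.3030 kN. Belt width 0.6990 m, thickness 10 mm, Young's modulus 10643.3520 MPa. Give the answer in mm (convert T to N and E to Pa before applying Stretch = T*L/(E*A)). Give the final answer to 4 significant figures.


A = 0.6990 * 0.01 = 0.00699 m^2
Stretch = 26.3030*1000 * 1539.9190 / (10643.3520e6 * 0.00699) * 1000
Stretch = 544.4 mm


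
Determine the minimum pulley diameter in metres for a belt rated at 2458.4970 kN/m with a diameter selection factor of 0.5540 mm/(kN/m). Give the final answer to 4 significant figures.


D = 2458.4970 * 0.5540 / 1000
D = 1.362 m


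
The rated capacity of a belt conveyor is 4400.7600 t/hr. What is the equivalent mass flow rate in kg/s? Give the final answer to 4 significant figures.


m_dot = 4400.7600 * 1000 / 3600
m_dot = 1222 kg/s


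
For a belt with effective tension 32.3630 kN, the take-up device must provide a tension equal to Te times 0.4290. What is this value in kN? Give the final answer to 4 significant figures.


T_tu = 32.3630 * 0.4290
T_tu = 13.88 kN


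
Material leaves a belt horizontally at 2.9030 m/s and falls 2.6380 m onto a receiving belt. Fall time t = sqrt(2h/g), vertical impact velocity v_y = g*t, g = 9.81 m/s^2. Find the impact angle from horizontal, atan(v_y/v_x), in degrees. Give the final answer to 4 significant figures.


t = sqrt(2*2.6380/9.81) = 0.733361 s
v_y = 9.81 * 0.733361 = 7.19427 m/s
angle = atan(7.19427 / 2.9030) = 68.03 deg


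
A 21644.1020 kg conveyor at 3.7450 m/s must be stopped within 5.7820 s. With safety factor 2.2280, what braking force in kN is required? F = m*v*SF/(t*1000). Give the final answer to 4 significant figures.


F = 21644.1020 * 3.7450 / 5.7820 * 2.2280 / 1000
F = 31.23 kN


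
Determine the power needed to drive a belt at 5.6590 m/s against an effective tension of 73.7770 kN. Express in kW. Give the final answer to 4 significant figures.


P = Te * v = 73.7770 * 5.6590
P = 417.5 kW


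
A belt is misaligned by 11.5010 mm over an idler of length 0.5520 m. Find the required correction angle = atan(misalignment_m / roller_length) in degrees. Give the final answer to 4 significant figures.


misalign_m = 11.5010 / 1000 = 0.011501 m
angle = atan(0.011501 / 0.5520)
angle = 1.194 deg


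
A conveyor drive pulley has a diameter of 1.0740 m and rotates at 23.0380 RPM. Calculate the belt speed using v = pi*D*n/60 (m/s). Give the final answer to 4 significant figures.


v = pi * 1.0740 * 23.0380 / 60
v = 1.296 m/s


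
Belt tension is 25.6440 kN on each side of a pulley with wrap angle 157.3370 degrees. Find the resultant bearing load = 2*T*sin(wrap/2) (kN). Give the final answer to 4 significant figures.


F = 2 * 25.6440 * sin(157.3370/2 deg)
F = 50.29 kN


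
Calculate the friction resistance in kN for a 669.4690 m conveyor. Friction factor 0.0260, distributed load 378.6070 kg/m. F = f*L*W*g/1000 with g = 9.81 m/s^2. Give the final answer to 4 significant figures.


F = 0.0260 * 669.4690 * 378.6070 * 9.81 / 1000
F = 64.65 kN


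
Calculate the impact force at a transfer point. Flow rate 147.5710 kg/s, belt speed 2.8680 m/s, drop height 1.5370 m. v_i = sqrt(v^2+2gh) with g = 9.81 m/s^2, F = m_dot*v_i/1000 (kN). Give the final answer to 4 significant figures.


v_i = sqrt(2.8680^2 + 2*9.81*1.5370) = 6.19527 m/s
F = 147.5710 * 6.19527 / 1000
F = 0.9142 kN


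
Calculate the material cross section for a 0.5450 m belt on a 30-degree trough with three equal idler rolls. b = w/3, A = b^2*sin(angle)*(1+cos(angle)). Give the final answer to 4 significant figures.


b = 0.5450/3 = 0.181667 m
A = 0.181667^2 * sin(30 deg) * (1 + cos(30 deg))
A = 0.03079 m^2


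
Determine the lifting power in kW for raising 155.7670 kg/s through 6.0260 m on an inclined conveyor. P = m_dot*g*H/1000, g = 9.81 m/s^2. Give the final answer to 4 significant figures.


P = 155.7670 * 9.81 * 6.0260 / 1000
P = 9.208 kW


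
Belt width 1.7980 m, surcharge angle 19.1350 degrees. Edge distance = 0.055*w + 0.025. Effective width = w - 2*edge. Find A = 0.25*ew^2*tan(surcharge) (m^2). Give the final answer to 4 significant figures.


edge = 0.055*1.7980 + 0.025 = 0.12389 m
ew = 1.7980 - 2*0.12389 = 1.55022 m
A = 0.25 * 1.55022^2 * tan(19.1350 deg)
A = 0.2085 m^2


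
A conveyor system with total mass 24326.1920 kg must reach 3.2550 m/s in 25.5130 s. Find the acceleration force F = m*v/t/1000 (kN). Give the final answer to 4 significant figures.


F = 24326.1920 * 3.2550 / 25.5130 / 1000
F = 3.104 kN


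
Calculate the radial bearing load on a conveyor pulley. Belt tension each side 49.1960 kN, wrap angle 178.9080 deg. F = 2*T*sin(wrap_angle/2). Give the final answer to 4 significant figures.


F = 2 * 49.1960 * sin(178.9080/2 deg)
F = 98.39 kN


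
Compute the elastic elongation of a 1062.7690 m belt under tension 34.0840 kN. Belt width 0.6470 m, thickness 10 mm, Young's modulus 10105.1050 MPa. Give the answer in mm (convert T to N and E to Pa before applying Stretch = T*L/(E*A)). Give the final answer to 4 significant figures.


A = 0.6470 * 0.01 = 0.00647 m^2
Stretch = 34.0840*1000 * 1062.7690 / (10105.1050e6 * 0.00647) * 1000
Stretch = 554.0 mm


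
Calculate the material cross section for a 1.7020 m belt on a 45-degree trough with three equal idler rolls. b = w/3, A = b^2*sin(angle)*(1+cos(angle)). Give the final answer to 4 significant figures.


b = 1.7020/3 = 0.567333 m
A = 0.567333^2 * sin(45 deg) * (1 + cos(45 deg))
A = 0.3885 m^2


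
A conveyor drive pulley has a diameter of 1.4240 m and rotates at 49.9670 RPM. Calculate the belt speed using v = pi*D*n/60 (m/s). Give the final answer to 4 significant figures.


v = pi * 1.4240 * 49.9670 / 60
v = 3.726 m/s


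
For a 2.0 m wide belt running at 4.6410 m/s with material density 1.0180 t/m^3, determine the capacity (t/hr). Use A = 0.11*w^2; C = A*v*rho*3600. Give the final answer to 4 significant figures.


A = 0.11 * 2.0^2 = 0.44 m^2
C = 0.44 * 4.6410 * 1.0180 * 3600
C = 7484 t/hr


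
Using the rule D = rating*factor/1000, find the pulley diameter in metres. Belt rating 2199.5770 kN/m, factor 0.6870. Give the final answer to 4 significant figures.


D = 2199.5770 * 0.6870 / 1000
D = 1.511 m


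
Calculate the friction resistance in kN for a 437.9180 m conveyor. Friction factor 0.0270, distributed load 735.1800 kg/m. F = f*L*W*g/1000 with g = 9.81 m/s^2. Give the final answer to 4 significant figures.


F = 0.0270 * 437.9180 * 735.1800 * 9.81 / 1000
F = 85.27 kN


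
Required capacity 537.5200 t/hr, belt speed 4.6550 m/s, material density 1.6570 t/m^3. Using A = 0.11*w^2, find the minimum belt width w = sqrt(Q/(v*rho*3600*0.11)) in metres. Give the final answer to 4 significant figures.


A_req = 537.5200 / (4.6550 * 1.6570 * 3600) = 0.0193575 m^2
w = sqrt(0.0193575 / 0.11)
w = 0.4195 m


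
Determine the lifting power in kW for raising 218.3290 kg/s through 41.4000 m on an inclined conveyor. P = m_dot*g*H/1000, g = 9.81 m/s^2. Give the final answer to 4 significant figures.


P = 218.3290 * 9.81 * 41.4000 / 1000
P = 88.67 kW


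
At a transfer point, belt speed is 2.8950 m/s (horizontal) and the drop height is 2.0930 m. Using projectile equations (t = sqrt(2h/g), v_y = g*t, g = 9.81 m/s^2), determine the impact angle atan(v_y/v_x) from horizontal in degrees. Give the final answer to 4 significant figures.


t = sqrt(2*2.0930/9.81) = 0.653228 s
v_y = 9.81 * 0.653228 = 6.40817 m/s
angle = atan(6.40817 / 2.8950) = 65.69 deg


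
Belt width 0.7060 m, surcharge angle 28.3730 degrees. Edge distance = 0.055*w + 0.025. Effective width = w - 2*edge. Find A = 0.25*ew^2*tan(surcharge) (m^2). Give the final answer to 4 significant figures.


edge = 0.055*0.7060 + 0.025 = 0.06383 m
ew = 0.7060 - 2*0.06383 = 0.57834 m
A = 0.25 * 0.57834^2 * tan(28.3730 deg)
A = 0.04516 m^2


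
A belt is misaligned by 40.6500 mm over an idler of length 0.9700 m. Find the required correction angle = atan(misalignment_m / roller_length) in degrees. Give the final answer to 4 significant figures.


misalign_m = 40.6500 / 1000 = 0.040650 m
angle = atan(0.040650 / 0.9700)
angle = 2.400 deg


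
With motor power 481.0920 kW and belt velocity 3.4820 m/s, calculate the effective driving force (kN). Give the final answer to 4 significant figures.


Te = P / v = 481.0920 / 3.4820
Te = 138.2 kN


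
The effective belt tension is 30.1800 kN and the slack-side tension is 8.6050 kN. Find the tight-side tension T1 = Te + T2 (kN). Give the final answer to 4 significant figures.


T1 = Te + T2 = 30.1800 + 8.6050
T1 = 38.78 kN


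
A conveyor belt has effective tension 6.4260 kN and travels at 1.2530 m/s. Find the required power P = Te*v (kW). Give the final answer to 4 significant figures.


P = Te * v = 6.4260 * 1.2530
P = 8.052 kW


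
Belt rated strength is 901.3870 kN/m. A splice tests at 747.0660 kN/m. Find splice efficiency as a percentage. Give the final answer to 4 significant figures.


Eff = 747.0660 / 901.3870 * 100
Eff = 82.88 %


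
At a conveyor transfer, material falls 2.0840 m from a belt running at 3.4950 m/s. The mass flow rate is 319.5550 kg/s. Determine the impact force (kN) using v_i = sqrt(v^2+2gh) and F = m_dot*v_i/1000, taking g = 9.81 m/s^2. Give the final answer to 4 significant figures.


v_i = sqrt(3.4950^2 + 2*9.81*2.0840) = 7.28719 m/s
F = 319.5550 * 7.28719 / 1000
F = 2.329 kN


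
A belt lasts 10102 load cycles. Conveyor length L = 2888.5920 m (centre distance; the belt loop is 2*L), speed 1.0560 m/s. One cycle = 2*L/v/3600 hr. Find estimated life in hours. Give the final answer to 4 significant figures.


cycle_time = 2 * 2888.5920 / 1.0560 / 3600 = 1.51967 hr
life = 10102 * 1.51967 = 15350 hours


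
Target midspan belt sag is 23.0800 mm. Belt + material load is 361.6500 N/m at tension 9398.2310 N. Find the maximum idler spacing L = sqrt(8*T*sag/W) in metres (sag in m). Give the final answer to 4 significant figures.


sag = 23.0800/1000 = 0.023080 m
L = sqrt(8 * 9398.2310 * 0.023080 / 361.6500)
L = 2.190 m


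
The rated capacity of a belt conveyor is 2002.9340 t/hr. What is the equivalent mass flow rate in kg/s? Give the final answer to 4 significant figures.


m_dot = 2002.9340 * 1000 / 3600
m_dot = 556.4 kg/s


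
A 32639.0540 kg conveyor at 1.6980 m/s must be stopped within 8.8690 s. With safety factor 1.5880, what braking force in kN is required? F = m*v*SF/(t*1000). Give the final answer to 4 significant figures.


F = 32639.0540 * 1.6980 / 8.8690 * 1.5880 / 1000
F = 9.923 kN


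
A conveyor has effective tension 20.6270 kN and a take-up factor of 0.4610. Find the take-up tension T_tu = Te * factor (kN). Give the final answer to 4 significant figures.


T_tu = 20.6270 * 0.4610
T_tu = 9.509 kN


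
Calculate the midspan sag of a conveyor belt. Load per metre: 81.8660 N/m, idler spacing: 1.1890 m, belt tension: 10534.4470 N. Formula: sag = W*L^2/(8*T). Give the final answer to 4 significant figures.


sag = 81.8660 * 1.1890^2 / (8 * 10534.4470)
sag = 0.001373 m


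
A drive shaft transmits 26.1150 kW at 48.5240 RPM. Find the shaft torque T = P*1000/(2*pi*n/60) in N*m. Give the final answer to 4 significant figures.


omega = 2*pi*48.5240/60 = 5.08142 rad/s
T = 26.1150*1000 / 5.08142
T = 5139 N*m


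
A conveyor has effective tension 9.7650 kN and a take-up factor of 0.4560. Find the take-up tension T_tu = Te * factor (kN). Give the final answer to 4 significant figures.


T_tu = 9.7650 * 0.4560
T_tu = 4.453 kN


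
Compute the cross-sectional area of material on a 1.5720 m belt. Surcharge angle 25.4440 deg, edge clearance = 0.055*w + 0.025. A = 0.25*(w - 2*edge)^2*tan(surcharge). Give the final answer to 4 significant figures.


edge = 0.055*1.5720 + 0.025 = 0.11146 m
ew = 1.5720 - 2*0.11146 = 1.34908 m
A = 0.25 * 1.34908^2 * tan(25.4440 deg)
A = 0.2165 m^2


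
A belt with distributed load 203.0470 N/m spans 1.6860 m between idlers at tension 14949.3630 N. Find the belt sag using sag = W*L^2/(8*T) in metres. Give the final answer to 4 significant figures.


sag = 203.0470 * 1.6860^2 / (8 * 14949.3630)
sag = 0.004826 m


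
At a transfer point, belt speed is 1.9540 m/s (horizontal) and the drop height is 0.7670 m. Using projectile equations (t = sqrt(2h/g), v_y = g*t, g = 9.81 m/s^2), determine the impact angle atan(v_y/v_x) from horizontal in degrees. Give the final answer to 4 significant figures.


t = sqrt(2*0.7670/9.81) = 0.395438 s
v_y = 9.81 * 0.395438 = 3.87925 m/s
angle = atan(3.87925 / 1.9540) = 63.27 deg


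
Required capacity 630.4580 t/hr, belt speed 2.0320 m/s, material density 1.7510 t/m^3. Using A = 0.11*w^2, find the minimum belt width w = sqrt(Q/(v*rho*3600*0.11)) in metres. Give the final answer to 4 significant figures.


A_req = 630.4580 / (2.0320 * 1.7510 * 3600) = 0.0492202 m^2
w = sqrt(0.0492202 / 0.11)
w = 0.6689 m


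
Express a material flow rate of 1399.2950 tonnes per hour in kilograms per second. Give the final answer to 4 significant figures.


m_dot = 1399.2950 * 1000 / 3600
m_dot = 388.7 kg/s


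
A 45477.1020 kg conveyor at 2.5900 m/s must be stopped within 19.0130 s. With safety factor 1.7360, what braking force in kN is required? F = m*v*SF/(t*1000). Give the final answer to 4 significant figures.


F = 45477.1020 * 2.5900 / 19.0130 * 1.7360 / 1000
F = 10.75 kN


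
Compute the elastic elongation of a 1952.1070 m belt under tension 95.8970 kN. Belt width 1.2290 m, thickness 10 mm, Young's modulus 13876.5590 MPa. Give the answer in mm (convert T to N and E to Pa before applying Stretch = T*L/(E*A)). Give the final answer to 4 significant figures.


A = 1.2290 * 0.01 = 0.01229 m^2
Stretch = 95.8970*1000 * 1952.1070 / (13876.5590e6 * 0.01229) * 1000
Stretch = 1098 mm


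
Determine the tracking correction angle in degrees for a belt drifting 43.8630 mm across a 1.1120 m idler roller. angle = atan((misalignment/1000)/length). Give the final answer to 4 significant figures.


misalign_m = 43.8630 / 1000 = 0.043863 m
angle = atan(0.043863 / 1.1120)
angle = 2.259 deg


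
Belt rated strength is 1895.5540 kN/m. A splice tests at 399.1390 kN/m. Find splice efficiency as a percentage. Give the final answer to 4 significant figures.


Eff = 399.1390 / 1895.5540 * 100
Eff = 21.06 %


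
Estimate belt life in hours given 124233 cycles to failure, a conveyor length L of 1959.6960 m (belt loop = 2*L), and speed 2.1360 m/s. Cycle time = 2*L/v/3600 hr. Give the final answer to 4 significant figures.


cycle_time = 2 * 1959.6960 / 2.1360 / 3600 = 0.5097 hr
life = 124233 * 0.5097 = 63320 hours


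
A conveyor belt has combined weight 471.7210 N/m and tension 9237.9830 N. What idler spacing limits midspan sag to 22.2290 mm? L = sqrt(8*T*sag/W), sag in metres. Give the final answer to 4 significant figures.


sag = 22.2290/1000 = 0.022229 m
L = sqrt(8 * 9237.9830 * 0.022229 / 471.7210)
L = 1.866 m


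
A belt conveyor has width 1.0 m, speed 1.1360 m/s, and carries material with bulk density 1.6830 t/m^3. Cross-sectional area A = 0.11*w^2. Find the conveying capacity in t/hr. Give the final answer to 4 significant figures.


A = 0.11 * 1.0^2 = 0.11 m^2
C = 0.11 * 1.1360 * 1.6830 * 3600
C = 757.1 t/hr


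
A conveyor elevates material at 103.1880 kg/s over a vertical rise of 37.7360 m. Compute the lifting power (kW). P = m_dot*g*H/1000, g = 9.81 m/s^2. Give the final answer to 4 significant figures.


P = 103.1880 * 9.81 * 37.7360 / 1000
P = 38.20 kW


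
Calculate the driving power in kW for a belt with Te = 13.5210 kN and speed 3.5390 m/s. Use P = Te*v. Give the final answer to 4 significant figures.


P = Te * v = 13.5210 * 3.5390
P = 47.85 kW


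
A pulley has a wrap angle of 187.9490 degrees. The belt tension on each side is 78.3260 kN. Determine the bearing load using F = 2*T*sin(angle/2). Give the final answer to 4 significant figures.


F = 2 * 78.3260 * sin(187.9490/2 deg)
F = 156.3 kN


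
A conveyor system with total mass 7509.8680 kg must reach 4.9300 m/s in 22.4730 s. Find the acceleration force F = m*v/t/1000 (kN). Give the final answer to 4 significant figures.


F = 7509.8680 * 4.9300 / 22.4730 / 1000
F = 1.647 kN


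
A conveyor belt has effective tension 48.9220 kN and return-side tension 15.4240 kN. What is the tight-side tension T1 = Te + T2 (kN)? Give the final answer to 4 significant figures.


T1 = Te + T2 = 48.9220 + 15.4240
T1 = 64.35 kN


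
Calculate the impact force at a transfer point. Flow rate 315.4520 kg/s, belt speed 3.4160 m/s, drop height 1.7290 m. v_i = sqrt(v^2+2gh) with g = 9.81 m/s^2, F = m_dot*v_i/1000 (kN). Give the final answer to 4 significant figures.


v_i = sqrt(3.4160^2 + 2*9.81*1.7290) = 6.75219 m/s
F = 315.4520 * 6.75219 / 1000
F = 2.130 kN


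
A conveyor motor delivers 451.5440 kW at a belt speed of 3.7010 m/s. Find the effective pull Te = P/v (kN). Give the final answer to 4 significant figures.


Te = P / v = 451.5440 / 3.7010
Te = 122.0 kN


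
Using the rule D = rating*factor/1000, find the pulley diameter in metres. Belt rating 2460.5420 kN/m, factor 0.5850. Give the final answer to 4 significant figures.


D = 2460.5420 * 0.5850 / 1000
D = 1.439 m


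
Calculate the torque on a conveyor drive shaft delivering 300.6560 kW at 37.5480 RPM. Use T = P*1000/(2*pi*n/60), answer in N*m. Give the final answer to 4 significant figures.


omega = 2*pi*37.5480/60 = 3.93202 rad/s
T = 300.6560*1000 / 3.93202
T = 76460 N*m


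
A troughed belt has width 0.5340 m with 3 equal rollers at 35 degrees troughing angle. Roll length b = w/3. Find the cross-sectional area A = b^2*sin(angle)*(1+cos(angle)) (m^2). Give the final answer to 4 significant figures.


b = 0.5340/3 = 0.178 m
A = 0.178^2 * sin(35 deg) * (1 + cos(35 deg))
A = 0.03306 m^2


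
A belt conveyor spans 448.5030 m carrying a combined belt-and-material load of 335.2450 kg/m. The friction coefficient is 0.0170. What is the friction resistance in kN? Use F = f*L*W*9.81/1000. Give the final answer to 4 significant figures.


F = 0.0170 * 448.5030 * 335.2450 * 9.81 / 1000
F = 25.08 kN


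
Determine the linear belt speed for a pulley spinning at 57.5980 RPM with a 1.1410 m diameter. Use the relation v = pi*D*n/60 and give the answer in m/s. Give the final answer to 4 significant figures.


v = pi * 1.1410 * 57.5980 / 60
v = 3.441 m/s


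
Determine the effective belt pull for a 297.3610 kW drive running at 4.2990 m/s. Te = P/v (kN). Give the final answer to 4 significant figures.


Te = P / v = 297.3610 / 4.2990
Te = 69.17 kN


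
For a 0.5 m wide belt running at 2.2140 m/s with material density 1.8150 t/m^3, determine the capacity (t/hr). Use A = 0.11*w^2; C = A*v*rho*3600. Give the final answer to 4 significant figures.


A = 0.11 * 0.5^2 = 0.0275 m^2
C = 0.0275 * 2.2140 * 1.8150 * 3600
C = 397.8 t/hr


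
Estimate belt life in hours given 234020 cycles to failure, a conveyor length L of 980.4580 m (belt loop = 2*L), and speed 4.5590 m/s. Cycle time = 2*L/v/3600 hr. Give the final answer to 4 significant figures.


cycle_time = 2 * 980.4580 / 4.5590 / 3600 = 0.119478 hr
life = 234020 * 0.119478 = 27960 hours


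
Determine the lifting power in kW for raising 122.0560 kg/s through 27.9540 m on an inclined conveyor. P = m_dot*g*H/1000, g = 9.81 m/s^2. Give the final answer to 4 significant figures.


P = 122.0560 * 9.81 * 27.9540 / 1000
P = 33.47 kW


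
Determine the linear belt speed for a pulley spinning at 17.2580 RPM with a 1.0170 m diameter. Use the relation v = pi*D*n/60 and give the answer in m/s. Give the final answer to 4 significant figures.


v = pi * 1.0170 * 17.2580 / 60
v = 0.9190 m/s


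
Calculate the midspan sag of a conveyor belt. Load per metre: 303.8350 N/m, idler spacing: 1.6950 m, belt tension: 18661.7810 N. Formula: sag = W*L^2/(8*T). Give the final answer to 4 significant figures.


sag = 303.8350 * 1.6950^2 / (8 * 18661.7810)
sag = 0.005847 m


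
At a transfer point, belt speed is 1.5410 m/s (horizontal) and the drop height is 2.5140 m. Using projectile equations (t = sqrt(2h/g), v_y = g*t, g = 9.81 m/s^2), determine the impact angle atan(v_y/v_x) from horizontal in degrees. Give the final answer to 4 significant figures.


t = sqrt(2*2.5140/9.81) = 0.715918 s
v_y = 9.81 * 0.715918 = 7.02316 m/s
angle = atan(7.02316 / 1.5410) = 77.62 deg


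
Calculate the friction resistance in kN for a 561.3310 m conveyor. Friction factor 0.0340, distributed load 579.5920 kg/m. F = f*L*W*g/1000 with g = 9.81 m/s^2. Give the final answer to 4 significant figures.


F = 0.0340 * 561.3310 * 579.5920 * 9.81 / 1000
F = 108.5 kN


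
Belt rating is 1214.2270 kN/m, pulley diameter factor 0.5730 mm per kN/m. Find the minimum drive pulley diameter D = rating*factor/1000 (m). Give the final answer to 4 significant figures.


D = 1214.2270 * 0.5730 / 1000
D = 0.6958 m


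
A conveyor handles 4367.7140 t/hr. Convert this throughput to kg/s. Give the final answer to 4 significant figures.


m_dot = 4367.7140 * 1000 / 3600
m_dot = 1213 kg/s


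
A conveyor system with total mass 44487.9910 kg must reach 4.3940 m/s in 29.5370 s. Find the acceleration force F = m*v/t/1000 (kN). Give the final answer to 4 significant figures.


F = 44487.9910 * 4.3940 / 29.5370 / 1000
F = 6.618 kN


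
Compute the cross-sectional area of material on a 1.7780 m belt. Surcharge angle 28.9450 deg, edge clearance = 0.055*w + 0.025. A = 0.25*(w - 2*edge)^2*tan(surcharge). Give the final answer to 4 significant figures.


edge = 0.055*1.7780 + 0.025 = 0.12279 m
ew = 1.7780 - 2*0.12279 = 1.53242 m
A = 0.25 * 1.53242^2 * tan(28.9450 deg)
A = 0.3247 m^2


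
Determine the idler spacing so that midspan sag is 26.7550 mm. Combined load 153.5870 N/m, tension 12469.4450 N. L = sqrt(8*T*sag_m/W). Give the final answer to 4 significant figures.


sag = 26.7550/1000 = 0.026755 m
L = sqrt(8 * 12469.4450 * 0.026755 / 153.5870)
L = 4.169 m


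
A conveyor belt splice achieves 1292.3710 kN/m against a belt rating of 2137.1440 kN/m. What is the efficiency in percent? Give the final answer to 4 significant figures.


Eff = 1292.3710 / 2137.1440 * 100
Eff = 60.47 %


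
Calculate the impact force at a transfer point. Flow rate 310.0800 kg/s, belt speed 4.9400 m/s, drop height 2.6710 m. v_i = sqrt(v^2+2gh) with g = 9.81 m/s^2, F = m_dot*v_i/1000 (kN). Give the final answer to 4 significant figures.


v_i = sqrt(4.9400^2 + 2*9.81*2.6710) = 8.76405 m/s
F = 310.0800 * 8.76405 / 1000
F = 2.718 kN


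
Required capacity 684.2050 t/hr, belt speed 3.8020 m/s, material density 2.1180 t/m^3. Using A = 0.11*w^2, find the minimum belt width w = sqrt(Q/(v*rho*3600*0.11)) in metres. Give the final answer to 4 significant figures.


A_req = 684.2050 / (3.8020 * 2.1180 * 3600) = 0.0236018 m^2
w = sqrt(0.0236018 / 0.11)
w = 0.4632 m


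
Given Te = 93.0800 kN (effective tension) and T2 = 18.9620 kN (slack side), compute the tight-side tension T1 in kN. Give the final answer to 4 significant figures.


T1 = Te + T2 = 93.0800 + 18.9620
T1 = 112.0 kN


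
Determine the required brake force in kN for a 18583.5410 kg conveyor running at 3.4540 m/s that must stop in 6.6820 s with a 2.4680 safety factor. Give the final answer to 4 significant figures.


F = 18583.5410 * 3.4540 / 6.6820 * 2.4680 / 1000
F = 23.71 kN


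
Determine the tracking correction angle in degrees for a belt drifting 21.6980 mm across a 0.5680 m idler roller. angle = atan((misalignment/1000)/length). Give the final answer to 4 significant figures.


misalign_m = 21.6980 / 1000 = 0.021698 m
angle = atan(0.021698 / 0.5680)
angle = 2.188 deg


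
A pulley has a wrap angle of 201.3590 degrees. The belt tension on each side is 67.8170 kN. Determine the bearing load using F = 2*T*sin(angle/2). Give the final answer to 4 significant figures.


F = 2 * 67.8170 * sin(201.3590/2 deg)
F = 133.3 kN


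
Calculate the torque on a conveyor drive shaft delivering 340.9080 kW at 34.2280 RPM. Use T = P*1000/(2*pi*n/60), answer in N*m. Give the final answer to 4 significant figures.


omega = 2*pi*34.2280/60 = 3.58435 rad/s
T = 340.9080*1000 / 3.58435
T = 95110 N*m


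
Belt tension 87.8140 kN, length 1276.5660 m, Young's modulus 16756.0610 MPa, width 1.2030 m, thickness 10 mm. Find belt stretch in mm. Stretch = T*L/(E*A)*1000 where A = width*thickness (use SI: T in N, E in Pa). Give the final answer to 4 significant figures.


A = 1.2030 * 0.01 = 0.01203 m^2
Stretch = 87.8140*1000 * 1276.5660 / (16756.0610e6 * 0.01203) * 1000
Stretch = 556.1 mm


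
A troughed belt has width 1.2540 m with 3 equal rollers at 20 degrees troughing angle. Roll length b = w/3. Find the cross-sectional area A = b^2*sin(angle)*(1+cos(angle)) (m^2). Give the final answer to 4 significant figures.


b = 1.2540/3 = 0.418 m
A = 0.418^2 * sin(20 deg) * (1 + cos(20 deg))
A = 0.1159 m^2


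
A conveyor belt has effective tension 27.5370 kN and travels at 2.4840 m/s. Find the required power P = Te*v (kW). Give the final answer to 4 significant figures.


P = Te * v = 27.5370 * 2.4840
P = 68.40 kW


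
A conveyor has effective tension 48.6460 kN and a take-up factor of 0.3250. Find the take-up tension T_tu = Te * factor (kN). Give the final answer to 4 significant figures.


T_tu = 48.6460 * 0.3250
T_tu = 15.81 kN


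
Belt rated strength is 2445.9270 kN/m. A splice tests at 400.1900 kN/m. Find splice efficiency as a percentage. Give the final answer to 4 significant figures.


Eff = 400.1900 / 2445.9270 * 100
Eff = 16.36 %


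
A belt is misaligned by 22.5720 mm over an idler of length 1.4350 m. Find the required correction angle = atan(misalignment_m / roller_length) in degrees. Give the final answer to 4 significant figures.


misalign_m = 22.5720 / 1000 = 0.022572 m
angle = atan(0.022572 / 1.4350)
angle = 0.9012 deg


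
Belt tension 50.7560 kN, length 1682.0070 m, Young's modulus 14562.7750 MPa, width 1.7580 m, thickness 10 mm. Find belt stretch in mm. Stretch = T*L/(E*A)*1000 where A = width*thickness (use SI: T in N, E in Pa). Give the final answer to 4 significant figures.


A = 1.7580 * 0.01 = 0.01758 m^2
Stretch = 50.7560*1000 * 1682.0070 / (14562.7750e6 * 0.01758) * 1000
Stretch = 333.5 mm


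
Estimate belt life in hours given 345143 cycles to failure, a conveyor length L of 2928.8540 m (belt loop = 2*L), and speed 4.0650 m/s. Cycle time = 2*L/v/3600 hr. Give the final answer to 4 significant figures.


cycle_time = 2 * 2928.8540 / 4.0650 / 3600 = 0.400281 hr
life = 345143 * 0.400281 = 138200 hours


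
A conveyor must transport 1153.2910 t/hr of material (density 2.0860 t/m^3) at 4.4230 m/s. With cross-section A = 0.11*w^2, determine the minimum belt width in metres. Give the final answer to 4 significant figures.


A_req = 1153.2910 / (4.4230 * 2.0860 * 3600) = 0.034722 m^2
w = sqrt(0.034722 / 0.11)
w = 0.5618 m


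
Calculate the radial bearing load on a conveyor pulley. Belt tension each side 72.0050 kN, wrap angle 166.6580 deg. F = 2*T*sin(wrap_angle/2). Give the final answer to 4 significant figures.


F = 2 * 72.0050 * sin(166.6580/2 deg)
F = 143.0 kN


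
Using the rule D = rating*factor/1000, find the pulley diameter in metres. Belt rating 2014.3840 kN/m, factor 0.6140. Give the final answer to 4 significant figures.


D = 2014.3840 * 0.6140 / 1000
D = 1.237 m


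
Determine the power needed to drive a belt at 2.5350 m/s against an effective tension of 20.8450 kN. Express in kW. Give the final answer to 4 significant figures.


P = Te * v = 20.8450 * 2.5350
P = 52.84 kW


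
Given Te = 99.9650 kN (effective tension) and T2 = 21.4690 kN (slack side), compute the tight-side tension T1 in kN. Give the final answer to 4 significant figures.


T1 = Te + T2 = 99.9650 + 21.4690
T1 = 121.4 kN


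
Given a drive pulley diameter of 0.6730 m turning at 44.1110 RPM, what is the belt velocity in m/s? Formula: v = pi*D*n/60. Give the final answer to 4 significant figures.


v = pi * 0.6730 * 44.1110 / 60
v = 1.554 m/s


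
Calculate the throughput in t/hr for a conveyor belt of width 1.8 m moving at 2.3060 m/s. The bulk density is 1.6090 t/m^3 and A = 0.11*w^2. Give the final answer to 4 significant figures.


A = 0.11 * 1.8^2 = 0.3564 m^2
C = 0.3564 * 2.3060 * 1.6090 * 3600
C = 4761 t/hr


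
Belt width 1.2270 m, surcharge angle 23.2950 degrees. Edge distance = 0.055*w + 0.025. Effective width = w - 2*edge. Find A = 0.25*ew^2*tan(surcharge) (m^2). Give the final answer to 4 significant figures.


edge = 0.055*1.2270 + 0.025 = 0.092485 m
ew = 1.2270 - 2*0.092485 = 1.04203 m
A = 0.25 * 1.04203^2 * tan(23.2950 deg)
A = 0.1169 m^2


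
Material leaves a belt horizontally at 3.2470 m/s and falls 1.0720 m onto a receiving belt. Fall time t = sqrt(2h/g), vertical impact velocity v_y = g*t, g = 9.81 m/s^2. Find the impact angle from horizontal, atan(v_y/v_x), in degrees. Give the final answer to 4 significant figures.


t = sqrt(2*1.0720/9.81) = 0.467496 s
v_y = 9.81 * 0.467496 = 4.58614 m/s
angle = atan(4.58614 / 3.2470) = 54.70 deg


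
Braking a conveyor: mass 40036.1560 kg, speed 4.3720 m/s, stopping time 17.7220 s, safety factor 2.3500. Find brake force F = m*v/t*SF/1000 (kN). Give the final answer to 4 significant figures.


F = 40036.1560 * 4.3720 / 17.7220 * 2.3500 / 1000
F = 23.21 kN


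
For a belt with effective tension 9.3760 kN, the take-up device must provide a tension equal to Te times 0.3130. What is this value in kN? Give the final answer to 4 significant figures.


T_tu = 9.3760 * 0.3130
T_tu = 2.935 kN


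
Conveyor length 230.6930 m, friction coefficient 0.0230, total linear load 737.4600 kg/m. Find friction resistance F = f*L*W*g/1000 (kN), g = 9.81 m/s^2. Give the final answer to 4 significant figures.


F = 0.0230 * 230.6930 * 737.4600 * 9.81 / 1000
F = 38.39 kN


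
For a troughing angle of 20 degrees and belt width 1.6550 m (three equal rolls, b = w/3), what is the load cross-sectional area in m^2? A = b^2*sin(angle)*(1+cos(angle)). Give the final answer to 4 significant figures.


b = 1.6550/3 = 0.551667 m
A = 0.551667^2 * sin(20 deg) * (1 + cos(20 deg))
A = 0.2019 m^2


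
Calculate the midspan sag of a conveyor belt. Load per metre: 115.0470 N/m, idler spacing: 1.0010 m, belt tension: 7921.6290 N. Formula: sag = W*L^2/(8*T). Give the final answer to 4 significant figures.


sag = 115.0470 * 1.0010^2 / (8 * 7921.6290)
sag = 0.001819 m


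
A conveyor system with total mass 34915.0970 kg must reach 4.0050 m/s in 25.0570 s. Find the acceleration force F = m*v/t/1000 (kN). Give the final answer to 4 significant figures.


F = 34915.0970 * 4.0050 / 25.0570 / 1000
F = 5.581 kN


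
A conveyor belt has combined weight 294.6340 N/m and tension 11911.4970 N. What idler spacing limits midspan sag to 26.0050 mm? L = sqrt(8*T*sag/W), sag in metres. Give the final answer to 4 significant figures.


sag = 26.0050/1000 = 0.026005 m
L = sqrt(8 * 11911.4970 * 0.026005 / 294.6340)
L = 2.900 m


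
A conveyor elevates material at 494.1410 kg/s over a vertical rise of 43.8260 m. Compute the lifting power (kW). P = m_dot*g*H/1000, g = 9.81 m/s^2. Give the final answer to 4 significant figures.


P = 494.1410 * 9.81 * 43.8260 / 1000
P = 212.4 kW


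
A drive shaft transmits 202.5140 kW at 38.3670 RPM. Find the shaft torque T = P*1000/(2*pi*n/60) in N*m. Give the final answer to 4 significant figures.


omega = 2*pi*38.3670/60 = 4.01778 rad/s
T = 202.5140*1000 / 4.01778
T = 50400 N*m


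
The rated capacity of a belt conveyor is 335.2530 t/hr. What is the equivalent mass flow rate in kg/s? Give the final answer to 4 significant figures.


m_dot = 335.2530 * 1000 / 3600
m_dot = 93.13 kg/s


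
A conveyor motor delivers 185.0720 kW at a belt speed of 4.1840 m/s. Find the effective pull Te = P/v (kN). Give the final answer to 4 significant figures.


Te = P / v = 185.0720 / 4.1840
Te = 44.23 kN


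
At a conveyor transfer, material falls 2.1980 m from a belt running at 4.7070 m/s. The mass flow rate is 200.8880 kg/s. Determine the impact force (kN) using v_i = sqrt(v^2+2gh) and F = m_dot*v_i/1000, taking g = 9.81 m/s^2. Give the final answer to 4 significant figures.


v_i = sqrt(4.7070^2 + 2*9.81*2.1980) = 8.07964 m/s
F = 200.8880 * 8.07964 / 1000
F = 1.623 kN


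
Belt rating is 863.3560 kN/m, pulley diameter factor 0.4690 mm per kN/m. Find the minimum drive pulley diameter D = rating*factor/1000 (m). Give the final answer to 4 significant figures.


D = 863.3560 * 0.4690 / 1000
D = 0.4049 m


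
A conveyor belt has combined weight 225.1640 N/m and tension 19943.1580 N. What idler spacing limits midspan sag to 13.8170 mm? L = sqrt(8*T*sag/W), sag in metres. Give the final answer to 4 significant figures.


sag = 13.8170/1000 = 0.013817 m
L = sqrt(8 * 19943.1580 * 0.013817 / 225.1640)
L = 3.129 m


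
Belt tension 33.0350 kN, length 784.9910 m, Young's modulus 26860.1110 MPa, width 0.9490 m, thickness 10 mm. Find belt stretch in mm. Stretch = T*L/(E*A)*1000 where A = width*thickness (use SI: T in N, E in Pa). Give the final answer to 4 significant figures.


A = 0.9490 * 0.01 = 0.00949 m^2
Stretch = 33.0350*1000 * 784.9910 / (26860.1110e6 * 0.00949) * 1000
Stretch = 101.7 mm


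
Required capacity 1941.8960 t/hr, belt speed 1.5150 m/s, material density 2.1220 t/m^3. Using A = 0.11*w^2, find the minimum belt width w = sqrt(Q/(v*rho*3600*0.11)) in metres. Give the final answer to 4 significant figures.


A_req = 1941.8960 / (1.5150 * 2.1220 * 3600) = 0.16779 m^2
w = sqrt(0.16779 / 0.11)
w = 1.235 m


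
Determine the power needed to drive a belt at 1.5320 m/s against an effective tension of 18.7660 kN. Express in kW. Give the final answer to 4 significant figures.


P = Te * v = 18.7660 * 1.5320
P = 28.75 kW


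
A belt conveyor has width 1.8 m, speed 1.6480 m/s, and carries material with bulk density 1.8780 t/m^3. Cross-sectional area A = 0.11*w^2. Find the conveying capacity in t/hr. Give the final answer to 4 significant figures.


A = 0.11 * 1.8^2 = 0.3564 m^2
C = 0.3564 * 1.6480 * 1.8780 * 3600
C = 3971 t/hr


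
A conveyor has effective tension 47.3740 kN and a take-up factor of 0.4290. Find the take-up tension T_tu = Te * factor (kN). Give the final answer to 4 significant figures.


T_tu = 47.3740 * 0.4290
T_tu = 20.32 kN


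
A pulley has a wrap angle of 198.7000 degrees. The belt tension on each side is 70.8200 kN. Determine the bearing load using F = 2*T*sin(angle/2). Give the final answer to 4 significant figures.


F = 2 * 70.8200 * sin(198.7000/2 deg)
F = 139.8 kN


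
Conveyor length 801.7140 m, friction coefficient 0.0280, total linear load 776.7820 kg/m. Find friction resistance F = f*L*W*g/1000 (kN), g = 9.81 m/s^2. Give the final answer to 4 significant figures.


F = 0.0280 * 801.7140 * 776.7820 * 9.81 / 1000
F = 171.1 kN


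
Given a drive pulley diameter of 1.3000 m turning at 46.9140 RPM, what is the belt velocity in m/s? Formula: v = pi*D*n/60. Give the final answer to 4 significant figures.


v = pi * 1.3000 * 46.9140 / 60
v = 3.193 m/s


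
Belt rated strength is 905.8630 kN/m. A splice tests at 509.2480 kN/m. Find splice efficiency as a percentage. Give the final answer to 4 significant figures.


Eff = 509.2480 / 905.8630 * 100
Eff = 56.22 %


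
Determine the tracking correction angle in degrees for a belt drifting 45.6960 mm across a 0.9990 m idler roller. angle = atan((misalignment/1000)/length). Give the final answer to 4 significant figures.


misalign_m = 45.6960 / 1000 = 0.045696 m
angle = atan(0.045696 / 0.9990)
angle = 2.619 deg


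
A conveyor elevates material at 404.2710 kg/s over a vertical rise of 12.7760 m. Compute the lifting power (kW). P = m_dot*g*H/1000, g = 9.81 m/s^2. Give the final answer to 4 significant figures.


P = 404.2710 * 9.81 * 12.7760 / 1000
P = 50.67 kW


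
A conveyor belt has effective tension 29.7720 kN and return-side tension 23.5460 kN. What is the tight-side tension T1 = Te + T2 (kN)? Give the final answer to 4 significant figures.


T1 = Te + T2 = 29.7720 + 23.5460
T1 = 53.32 kN


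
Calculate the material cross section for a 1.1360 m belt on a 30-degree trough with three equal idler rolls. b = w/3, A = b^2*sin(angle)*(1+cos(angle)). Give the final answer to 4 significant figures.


b = 1.1360/3 = 0.378667 m
A = 0.378667^2 * sin(30 deg) * (1 + cos(30 deg))
A = 0.1338 m^2
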